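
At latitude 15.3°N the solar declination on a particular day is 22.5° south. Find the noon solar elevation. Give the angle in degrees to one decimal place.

At local solar noon the hour angle is zero, so the elevation is 90° − |φ − δ| = 90° − |15.3° − (-22.5°)| = 90° − 37.8° = 52.2°.

52.2°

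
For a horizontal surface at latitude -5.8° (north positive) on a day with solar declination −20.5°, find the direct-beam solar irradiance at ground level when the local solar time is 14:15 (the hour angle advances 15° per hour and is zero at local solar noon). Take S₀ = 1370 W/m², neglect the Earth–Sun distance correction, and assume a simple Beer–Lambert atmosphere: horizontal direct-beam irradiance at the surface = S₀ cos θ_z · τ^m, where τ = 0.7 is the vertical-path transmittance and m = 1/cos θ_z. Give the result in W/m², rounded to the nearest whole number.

Hour angle H = 15° × (14.25 − 12) = 33.75°.
cos θ_z = sin φ sin δ + cos φ cos δ cos H = (-0.1011)(-0.3502) + (0.9949)(0.9367)(0.8315) = 0.8103.
Air mass m = 1/cos θ_z = 1/0.8103 = 1.234; τ^m = 0.7^1.234 = 0.6439.
Surface direct beam = 1370 × 0.8103 × 0.6439 = 714.80 W/m².

715 W/m²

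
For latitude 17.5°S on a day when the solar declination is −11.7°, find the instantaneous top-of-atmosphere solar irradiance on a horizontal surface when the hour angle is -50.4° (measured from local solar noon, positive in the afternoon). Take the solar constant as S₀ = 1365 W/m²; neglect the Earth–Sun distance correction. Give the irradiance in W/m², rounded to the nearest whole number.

896 W/m²

With φ = -17.5°, δ = -11.7°, H = -50.40°: sin φ sin δ = 0.0610, cos φ cos δ cos H = 0.5953, so cos θ_z = 0.6563.
Top-of-atmosphere irradiance = S₀ cos θ_z = 1365 × 0.6563 = 895.85 W/m².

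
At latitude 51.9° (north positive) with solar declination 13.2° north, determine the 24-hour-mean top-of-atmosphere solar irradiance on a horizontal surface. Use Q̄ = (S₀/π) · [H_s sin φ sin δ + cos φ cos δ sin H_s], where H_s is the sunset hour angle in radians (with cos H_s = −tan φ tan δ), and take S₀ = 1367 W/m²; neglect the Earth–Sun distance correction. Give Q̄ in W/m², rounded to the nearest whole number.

−tan φ tan δ = −(1.2753)(0.2345) = -0.2991; H_s = arccos(-0.2991) = 107.40°. In radians, H_s = 1.8745.
H_s sin φ sin δ = 1.8745 × 0.7869 × 0.2284 = 0.3369.
cos φ cos δ sin H_s = 0.6170 × 0.9736 × 0.9542 = 0.5732.
Q̄ = (1367/π) × (0.3369 + 0.5732) = 435.13 × 0.9101 = 396.01 W/m².

396 W/m²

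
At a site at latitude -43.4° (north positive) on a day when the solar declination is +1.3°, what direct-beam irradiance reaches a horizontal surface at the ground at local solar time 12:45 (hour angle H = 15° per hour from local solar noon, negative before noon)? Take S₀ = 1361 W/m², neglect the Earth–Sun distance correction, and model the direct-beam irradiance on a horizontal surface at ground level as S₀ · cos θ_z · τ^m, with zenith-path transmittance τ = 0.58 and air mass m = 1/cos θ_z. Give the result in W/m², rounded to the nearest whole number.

Hour angle H = 15° × (12.75 − 12) = 11.25°.
cos θ_z = sin(-43.4°) sin(1.3°) + cos(-43.4°) cos(1.3°) cos(11.25°) = -0.0156 + 0.7124 = 0.6968.
Air mass m = 1/cos θ_z = 1/0.6968 = 1.435; τ^m = 0.58^1.435 = 0.4576.
Surface direct beam = 1361 × 0.6968 × 0.4576 = 433.96 W/m².

434 W/m²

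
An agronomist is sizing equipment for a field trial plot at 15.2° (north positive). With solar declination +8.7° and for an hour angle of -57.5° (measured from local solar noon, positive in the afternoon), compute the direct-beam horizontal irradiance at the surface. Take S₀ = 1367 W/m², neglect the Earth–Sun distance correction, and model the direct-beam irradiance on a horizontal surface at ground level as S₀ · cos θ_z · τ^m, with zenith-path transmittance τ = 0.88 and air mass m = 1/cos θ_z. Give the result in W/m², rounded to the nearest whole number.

599 W/m²

cos θ_z = sin(15.2°) sin(8.7°) + cos(15.2°) cos(8.7°) cos(-57.50°) = 0.0397 + 0.5125 = 0.5522.
Air mass m = 1/cos θ_z = 1/0.5522 = 1.811; τ^m = 0.88^1.811 = 0.7933.
Surface direct beam = 1367 × 0.5522 × 0.7933 = 598.83 W/m².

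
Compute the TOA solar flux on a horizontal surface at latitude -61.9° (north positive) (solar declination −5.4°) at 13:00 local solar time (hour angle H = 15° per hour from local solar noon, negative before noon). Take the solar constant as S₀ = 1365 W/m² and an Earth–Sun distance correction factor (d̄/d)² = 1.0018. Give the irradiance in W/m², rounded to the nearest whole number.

733 W/m²

Hour angle H = 15° × (13 − 12) = 15.00°.
With φ = -61.9°, δ = -5.4°, H = 15.00°: sin φ sin δ = 0.0830, cos φ cos δ cos H = 0.4529, so cos θ_z = 0.5359.
Top-of-atmosphere irradiance = S₀ (d̄/d)² cos θ_z = 1365 × 1.0018 × 0.5359 = 732.82 W/m².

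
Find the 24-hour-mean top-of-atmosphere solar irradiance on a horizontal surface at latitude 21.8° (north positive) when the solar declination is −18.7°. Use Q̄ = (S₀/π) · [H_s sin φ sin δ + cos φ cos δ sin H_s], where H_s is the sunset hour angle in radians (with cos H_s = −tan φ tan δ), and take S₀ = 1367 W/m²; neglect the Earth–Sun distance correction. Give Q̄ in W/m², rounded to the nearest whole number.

305 W/m²

−tan φ tan δ = −(0.4000)(-0.3385) = 0.1354; H_s = arccos(0.1354) = 82.22°. In radians, H_s = 1.4350.
H_s sin φ sin δ = 1.4350 × 0.3714 × -0.3206 = -0.1709.
cos φ cos δ sin H_s = 0.9285 × 0.9472 × 0.9908 = 0.8714.
Q̄ = (1367/π) × (-0.1709 + 0.8714) = 435.13 × 0.7005 = 304.81 W/m².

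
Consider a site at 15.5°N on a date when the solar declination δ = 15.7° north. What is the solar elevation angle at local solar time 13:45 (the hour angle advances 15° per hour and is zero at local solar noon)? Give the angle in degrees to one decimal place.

Hour angle H = 15° × (13.75 − 12) = 26.25°.
cos θ_z = sin φ sin δ + cos φ cos δ cos H = (0.2672)(0.2706) + (0.9636)(0.9627)(0.8969) = 0.9043.
θ_z = arccos(0.9043) = 25.27°, so the elevation is 90° − 25.27° = 64.73°.

64.7°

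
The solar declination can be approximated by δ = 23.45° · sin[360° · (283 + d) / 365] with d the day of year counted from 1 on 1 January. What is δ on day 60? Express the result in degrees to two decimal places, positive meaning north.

-8.67°

360 × (283 + 60) / 365 = 338.301°; sin(338.301°) = -0.3697.
δ = 23.45 × -0.3697 = -8.669° ≈ -8.67°.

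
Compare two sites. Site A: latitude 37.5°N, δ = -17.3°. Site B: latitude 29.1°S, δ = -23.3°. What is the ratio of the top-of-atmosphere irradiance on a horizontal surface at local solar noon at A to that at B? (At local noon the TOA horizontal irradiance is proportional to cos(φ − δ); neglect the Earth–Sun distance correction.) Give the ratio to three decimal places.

0.579

A: cos θ_z = cos(37.5° − (-17.3°)) = 0.5764.
B: cos θ_z = cos(-29.1° − (-23.3°)) = 0.9949.
Ratio A/B = 0.5764 / 0.9949 = 0.5794.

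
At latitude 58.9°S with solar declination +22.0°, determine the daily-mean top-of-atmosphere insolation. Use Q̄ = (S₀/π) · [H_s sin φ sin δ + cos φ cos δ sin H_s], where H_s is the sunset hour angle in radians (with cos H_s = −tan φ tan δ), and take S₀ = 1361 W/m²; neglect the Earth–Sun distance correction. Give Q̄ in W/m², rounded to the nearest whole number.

38 W/m²

cos H_s = −tan(-58.9°) · tan(22.0°) = 0.6698, so H_s = arccos(0.6698) = 47.95°. In radians, H_s = 0.8369.
H_s sin φ sin δ = 0.8369 × -0.8563 × 0.3746 = -0.2685.
cos φ cos δ sin H_s = 0.5165 × 0.9272 × 0.7426 = 0.3556.
Q̄ = (1361/π) × (-0.2685 + 0.3556) = 433.22 × 0.0871 = 37.73 W/m².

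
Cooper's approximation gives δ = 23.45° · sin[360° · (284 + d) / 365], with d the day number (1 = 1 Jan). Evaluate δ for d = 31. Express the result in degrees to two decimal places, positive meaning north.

360 × (284 + 31) / 365 = 310.685°; sin(310.685°) = -0.7583.
δ = 23.45 × -0.7583 = -17.782° ≈ -17.78°.

-17.78°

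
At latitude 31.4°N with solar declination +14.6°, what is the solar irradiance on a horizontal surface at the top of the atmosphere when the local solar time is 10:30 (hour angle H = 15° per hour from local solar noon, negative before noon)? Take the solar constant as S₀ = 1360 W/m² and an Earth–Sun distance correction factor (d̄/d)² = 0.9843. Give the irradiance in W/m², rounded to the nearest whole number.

1197 W/m²

Hour angle H = 15° × (10.5 − 12) = -22.50°.
With φ = 31.4°, δ = 14.6°, H = -22.50°: sin φ sin δ = 0.1313, cos φ cos δ cos H = 0.7631, so cos θ_z = 0.8944.
Top-of-atmosphere irradiance = S₀ (d̄/d)² cos θ_z = 1360 × 0.9843 × 0.8944 = 1197.29 W/m².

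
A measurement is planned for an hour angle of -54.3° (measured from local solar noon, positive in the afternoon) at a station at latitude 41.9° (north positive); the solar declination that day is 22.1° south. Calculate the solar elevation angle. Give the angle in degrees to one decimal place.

8.7°

cos θ_z = sin φ sin δ + cos φ cos δ cos H = (0.6678)(-0.3762) + (0.7443)(0.9265)(0.5835) = 0.1512.
θ_z = arccos(0.1512) = 81.30°, so the elevation is 90° − 81.30° = 8.70°.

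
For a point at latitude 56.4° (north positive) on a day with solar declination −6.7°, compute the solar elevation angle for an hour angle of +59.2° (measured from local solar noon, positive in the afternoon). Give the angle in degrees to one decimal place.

cos θ_z = sin φ sin δ + cos φ cos δ cos H = (0.8329)(-0.1167) + (0.5534)(0.9932)(0.5120) = 0.1842.
θ_z = arccos(0.1842) = 79.39°, so the elevation is 90° − 79.39° = 10.61°.

10.6°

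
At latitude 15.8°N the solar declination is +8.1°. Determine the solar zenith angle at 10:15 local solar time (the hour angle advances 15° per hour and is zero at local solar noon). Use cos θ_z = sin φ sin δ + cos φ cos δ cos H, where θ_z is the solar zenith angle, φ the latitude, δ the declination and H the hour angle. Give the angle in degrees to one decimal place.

Hour angle H = 15° × (10.25 − 12) = -26.25°.
cos θ_z = sin φ sin δ + cos φ cos δ cos H = (0.2723)(0.1409) + (0.9622)(0.9900)(0.8969) = 0.8927.
θ_z = arccos(0.8927) = 26.79°.

26.8°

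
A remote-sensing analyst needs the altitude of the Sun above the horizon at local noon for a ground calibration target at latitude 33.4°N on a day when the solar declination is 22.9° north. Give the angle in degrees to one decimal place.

79.5°

At local solar noon the hour angle is zero, so the elevation is 90° − |φ − δ| = 90° − |33.4° − (22.9°)| = 90° − 10.5° = 79.5°.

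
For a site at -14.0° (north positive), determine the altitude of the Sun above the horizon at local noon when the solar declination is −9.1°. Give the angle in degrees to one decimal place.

At local solar noon the hour angle is zero, so the elevation is 90° − |φ − δ| = 90° − |-14.0° − (-9.1°)| = 90° − 4.9° = 85.1°.

85.1°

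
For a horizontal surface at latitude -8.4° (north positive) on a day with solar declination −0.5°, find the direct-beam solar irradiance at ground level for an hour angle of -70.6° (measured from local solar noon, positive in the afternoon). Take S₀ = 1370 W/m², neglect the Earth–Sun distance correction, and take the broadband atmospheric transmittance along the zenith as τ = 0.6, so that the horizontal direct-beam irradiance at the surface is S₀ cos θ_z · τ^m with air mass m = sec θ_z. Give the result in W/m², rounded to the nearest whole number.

96 W/m²

cos θ_z = sin φ sin δ + cos φ cos δ cos H = (-0.1461)(-0.0087) + (0.9893)(1.0000)(0.3322) = 0.3299.
Air mass m = 1/cos θ_z = 1/0.3299 = 3.031; τ^m = 0.6^3.031 = 0.2126.
Surface direct beam = 1370 × 0.3299 × 0.2126 = 96.09 W/m².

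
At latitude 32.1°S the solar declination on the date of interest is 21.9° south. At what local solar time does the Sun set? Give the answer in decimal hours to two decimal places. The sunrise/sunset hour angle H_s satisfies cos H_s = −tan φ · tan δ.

−tan φ tan δ = −(-0.6273)(-0.4020) = -0.2522; H_s = arccos(-0.2522) = 104.61°.
Sunset is at 12 + H_s/15 = 12 + 6.974 = 18.974 h local solar time.

18.97 h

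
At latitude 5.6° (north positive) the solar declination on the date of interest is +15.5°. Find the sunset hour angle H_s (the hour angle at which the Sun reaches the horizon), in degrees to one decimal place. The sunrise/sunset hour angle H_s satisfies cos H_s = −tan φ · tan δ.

91.6°

cos H_s = −tan(5.6°) · tan(15.5°) = -0.0272, so H_s = arccos(-0.0272) = 91.56°.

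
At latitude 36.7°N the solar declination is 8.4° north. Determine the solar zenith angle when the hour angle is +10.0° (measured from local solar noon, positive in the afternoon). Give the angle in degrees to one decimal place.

29.7°

cos θ_z = sin φ sin δ + cos φ cos δ cos H = (0.5976)(0.1461) + (0.8018)(0.9893)(0.9848) = 0.8685.
θ_z = arccos(0.8685) = 29.72°.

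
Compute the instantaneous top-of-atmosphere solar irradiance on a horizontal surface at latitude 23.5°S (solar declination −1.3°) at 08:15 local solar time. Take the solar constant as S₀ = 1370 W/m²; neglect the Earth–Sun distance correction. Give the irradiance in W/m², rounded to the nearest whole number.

710 W/m²

Hour angle H = 15° × (8.25 − 12) = -56.25°.
With φ = -23.5°, δ = -1.3°, H = -56.25°: sin φ sin δ = 0.0090, cos φ cos δ cos H = 0.5094, so cos θ_z = 0.5184.
Top-of-atmosphere irradiance = S₀ cos θ_z = 1370 × 0.5184 = 710.21 W/m².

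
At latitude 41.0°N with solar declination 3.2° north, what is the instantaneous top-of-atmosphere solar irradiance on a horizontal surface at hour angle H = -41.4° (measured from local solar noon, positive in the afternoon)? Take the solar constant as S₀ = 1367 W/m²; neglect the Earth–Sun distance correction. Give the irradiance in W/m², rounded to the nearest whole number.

cos θ_z = sin(41.0°) sin(3.2°) + cos(41.0°) cos(3.2°) cos(-41.40°) = 0.0366 + 0.5652 = 0.6018.
Top-of-atmosphere irradiance = S₀ cos θ_z = 1367 × 0.6018 = 822.66 W/m².

823 W/m²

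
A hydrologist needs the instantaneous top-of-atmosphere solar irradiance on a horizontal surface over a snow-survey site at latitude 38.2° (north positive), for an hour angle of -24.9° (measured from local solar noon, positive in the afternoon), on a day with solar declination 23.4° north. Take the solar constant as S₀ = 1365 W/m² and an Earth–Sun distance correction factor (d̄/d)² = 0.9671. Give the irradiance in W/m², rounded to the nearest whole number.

cos θ_z = sin φ sin δ + cos φ cos δ cos H = (0.6184)(0.3971) + (0.7859)(0.9178)(0.9070) = 0.8998.
Top-of-atmosphere irradiance = S₀ (d̄/d)² cos θ_z = 1365 × 0.9671 × 0.8998 = 1187.82 W/m².

1188 W/m²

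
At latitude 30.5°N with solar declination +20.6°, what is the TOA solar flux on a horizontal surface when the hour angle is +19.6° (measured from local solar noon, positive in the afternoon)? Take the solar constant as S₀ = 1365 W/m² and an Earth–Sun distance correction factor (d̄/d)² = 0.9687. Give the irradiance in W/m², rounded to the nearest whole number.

1241 W/m²

cos θ_z = sin(30.5°) sin(20.6°) + cos(30.5°) cos(20.6°) cos(19.60°) = 0.1786 + 0.7598 = 0.9384.
Top-of-atmosphere irradiance = S₀ (d̄/d)² cos θ_z = 1365 × 0.9687 × 0.9384 = 1240.82 W/m².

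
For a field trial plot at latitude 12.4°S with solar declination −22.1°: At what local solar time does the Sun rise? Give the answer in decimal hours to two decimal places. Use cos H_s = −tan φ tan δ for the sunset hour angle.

5.66 h

cos H_s = −tan(-12.4°) · tan(-22.1°) = -0.0893, so H_s = arccos(-0.0893) = 95.12°.
Sunrise is at 12 − H_s/15 = 12 − 6.341 = 5.659 h local solar time.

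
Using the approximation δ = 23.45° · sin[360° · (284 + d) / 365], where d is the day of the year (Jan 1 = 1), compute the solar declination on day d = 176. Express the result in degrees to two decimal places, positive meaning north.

+23.40°

360 × (284 + 176) / 365 = 453.699°; sin(453.699°) = 0.9979.
δ = 23.45 × 0.9979 = 23.401° ≈ +23.40°.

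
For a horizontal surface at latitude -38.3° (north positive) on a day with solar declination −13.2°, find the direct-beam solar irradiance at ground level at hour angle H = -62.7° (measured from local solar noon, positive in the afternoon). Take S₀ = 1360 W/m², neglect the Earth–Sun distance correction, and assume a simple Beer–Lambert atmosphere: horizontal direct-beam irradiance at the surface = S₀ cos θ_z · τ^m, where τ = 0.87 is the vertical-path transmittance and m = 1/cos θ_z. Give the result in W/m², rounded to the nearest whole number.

With φ = -38.3°, δ = -13.2°, H = -62.70°: sin φ sin δ = 0.1415, cos φ cos δ cos H = 0.3504, so cos θ_z = 0.4919.
Air mass m = 1/cos θ_z = 1/0.4919 = 2.033; τ^m = 0.87^2.033 = 0.7534.
Surface direct beam = 1360 × 0.4919 × 0.7534 = 504.01 W/m².

504 W/m²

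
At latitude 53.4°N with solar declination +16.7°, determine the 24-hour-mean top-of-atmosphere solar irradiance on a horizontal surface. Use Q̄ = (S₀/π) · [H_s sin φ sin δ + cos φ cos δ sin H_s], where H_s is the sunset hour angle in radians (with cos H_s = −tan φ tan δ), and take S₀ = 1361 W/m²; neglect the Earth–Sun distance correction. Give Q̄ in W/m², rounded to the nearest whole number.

425 W/m²

cos H_s = −tan(53.4°) · tan(16.7°) = -0.4040, so H_s = arccos(-0.4040) = 113.83°. In radians, H_s = 1.9867.
H_s sin φ sin δ = 1.9867 × 0.8028 × 0.2874 = 0.4584.
cos φ cos δ sin H_s = 0.5962 × 0.9578 × 0.9148 = 0.5224.
Q̄ = (1361/π) × (0.4584 + 0.5224) = 433.22 × 0.9808 = 424.90 W/m².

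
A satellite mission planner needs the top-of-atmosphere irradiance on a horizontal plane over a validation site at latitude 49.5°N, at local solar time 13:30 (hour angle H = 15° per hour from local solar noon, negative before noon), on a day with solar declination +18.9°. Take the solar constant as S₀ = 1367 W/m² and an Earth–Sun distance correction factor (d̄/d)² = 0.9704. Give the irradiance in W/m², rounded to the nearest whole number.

1080 W/m²

Hour angle H = 15° × (13.5 − 12) = 22.50°.
With φ = 49.5°, δ = 18.9°, H = 22.50°: sin φ sin δ = 0.2463, cos φ cos δ cos H = 0.5677, so cos θ_z = 0.8140.
Top-of-atmosphere irradiance = S₀ (d̄/d)² cos θ_z = 1367 × 0.9704 × 0.8140 = 1079.80 W/m².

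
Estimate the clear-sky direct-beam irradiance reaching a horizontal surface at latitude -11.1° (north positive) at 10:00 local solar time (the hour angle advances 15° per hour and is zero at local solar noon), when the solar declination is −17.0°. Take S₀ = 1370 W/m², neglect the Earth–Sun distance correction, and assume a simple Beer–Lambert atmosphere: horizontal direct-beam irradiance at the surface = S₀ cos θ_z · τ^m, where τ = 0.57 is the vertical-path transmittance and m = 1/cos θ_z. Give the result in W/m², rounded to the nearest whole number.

Hour angle H = 15° × (10 − 12) = -30.00°.
With φ = -11.1°, δ = -17.0°, H = -30.00°: sin φ sin δ = 0.0563, cos φ cos δ cos H = 0.8127, so cos θ_z = 0.8690.
Air mass m = 1/cos θ_z = 1/0.8690 = 1.151; τ^m = 0.57^1.151 = 0.5236.
Surface direct beam = 1370 × 0.8690 × 0.5236 = 623.36 W/m².

623 W/m²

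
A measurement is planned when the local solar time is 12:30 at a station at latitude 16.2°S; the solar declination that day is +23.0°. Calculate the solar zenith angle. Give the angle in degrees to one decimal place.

39.9°

Hour angle H = 15° × (12.5 − 12) = 7.50°.
cos θ_z = sin φ sin δ + cos φ cos δ cos H = (-0.2790)(0.3907) + (0.9603)(0.9205)(0.9914) = 0.7673.
θ_z = arccos(0.7673) = 39.89°.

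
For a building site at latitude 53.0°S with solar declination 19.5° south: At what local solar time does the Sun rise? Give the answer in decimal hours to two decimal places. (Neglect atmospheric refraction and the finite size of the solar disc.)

4.13 h

−tan φ tan δ = −(-1.3270)(-0.3541) = -0.4699; H_s = arccos(-0.4699) = 118.03°.
Sunrise is at 12 − H_s/15 = 12 − 7.869 = 4.131 h local solar time.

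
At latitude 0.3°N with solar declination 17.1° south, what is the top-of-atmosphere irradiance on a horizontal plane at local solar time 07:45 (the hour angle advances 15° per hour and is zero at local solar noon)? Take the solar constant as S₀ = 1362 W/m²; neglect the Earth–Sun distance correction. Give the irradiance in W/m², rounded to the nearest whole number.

574 W/m²

Hour angle H = 15° × (7.75 − 12) = -63.75°.
cos θ_z = sin φ sin δ + cos φ cos δ cos H = (0.0052)(-0.2940) + (1.0000)(0.9558)(0.4423) = 0.4212.
Top-of-atmosphere irradiance = S₀ cos θ_z = 1362 × 0.4212 = 573.67 W/m².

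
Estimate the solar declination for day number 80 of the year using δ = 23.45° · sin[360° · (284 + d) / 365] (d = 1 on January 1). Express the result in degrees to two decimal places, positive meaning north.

-0.40°

360 × (284 + 80) / 365 = 359.014°; sin(359.014°) = -0.0172.
δ = 23.45 × -0.0172 = -0.403° ≈ -0.40°.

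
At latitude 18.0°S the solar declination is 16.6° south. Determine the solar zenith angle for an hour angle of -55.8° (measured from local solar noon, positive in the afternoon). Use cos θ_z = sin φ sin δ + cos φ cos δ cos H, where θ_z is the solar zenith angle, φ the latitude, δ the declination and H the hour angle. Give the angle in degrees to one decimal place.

With φ = -18.0°, δ = -16.6°, H = -55.80°: sin φ sin δ = 0.0883, cos φ cos δ cos H = 0.5123, so cos θ_z = 0.6006.
θ_z = arccos(0.6006) = 53.09°.

53.1°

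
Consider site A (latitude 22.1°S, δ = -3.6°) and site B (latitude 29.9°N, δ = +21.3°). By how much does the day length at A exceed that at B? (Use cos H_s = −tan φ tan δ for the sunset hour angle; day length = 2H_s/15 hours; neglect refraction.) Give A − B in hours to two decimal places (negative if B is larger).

-1.53 h

A: H_s = arccos(−tan -22.1° · tan -3.6°) = 91.46°, so 2H_s/15 = 12.1947 h.
B: H_s = arccos(−tan 29.9° · tan 21.3°) = 102.96°, so 2H_s/15 = 13.7280 h.
A − B = 12.1947 − 13.7280 = -1.5333 h.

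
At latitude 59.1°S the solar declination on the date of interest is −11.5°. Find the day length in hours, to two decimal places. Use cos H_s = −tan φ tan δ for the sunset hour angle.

−tan φ tan δ = −(-1.6709)(-0.2035) = -0.3400; H_s = arccos(-0.3400) = 109.88°.
Day length = 2 H_s / 15° h⁻¹ = 219.76° / 15 = 14.651 h.

14.65 hours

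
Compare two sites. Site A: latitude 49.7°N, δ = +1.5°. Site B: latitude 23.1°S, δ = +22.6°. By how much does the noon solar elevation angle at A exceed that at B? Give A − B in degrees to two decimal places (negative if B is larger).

-2.50°

A: 90° − |49.7 − (1.5)| = 41.80°.
B: 90° − |-23.1 − (22.6)| = 44.30°.
A − B = 41.80 − 44.30 = -2.50°.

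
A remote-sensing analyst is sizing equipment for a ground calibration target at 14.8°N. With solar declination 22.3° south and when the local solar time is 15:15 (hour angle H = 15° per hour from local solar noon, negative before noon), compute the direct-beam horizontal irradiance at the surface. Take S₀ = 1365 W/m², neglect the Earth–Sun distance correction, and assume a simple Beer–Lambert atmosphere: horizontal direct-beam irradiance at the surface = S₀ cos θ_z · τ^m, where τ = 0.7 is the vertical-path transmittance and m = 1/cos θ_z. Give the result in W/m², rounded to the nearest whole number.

Hour angle H = 15° × (15.25 − 12) = 48.75°.
cos θ_z = sin φ sin δ + cos φ cos δ cos H = (0.2554)(-0.3795) + (0.9668)(0.9252)(0.6593) = 0.4928.
Air mass m = 1/cos θ_z = 1/0.4928 = 2.029; τ^m = 0.7^2.029 = 0.4850.
Surface direct beam = 1365 × 0.4928 × 0.4850 = 326.25 W/m².

326 W/m²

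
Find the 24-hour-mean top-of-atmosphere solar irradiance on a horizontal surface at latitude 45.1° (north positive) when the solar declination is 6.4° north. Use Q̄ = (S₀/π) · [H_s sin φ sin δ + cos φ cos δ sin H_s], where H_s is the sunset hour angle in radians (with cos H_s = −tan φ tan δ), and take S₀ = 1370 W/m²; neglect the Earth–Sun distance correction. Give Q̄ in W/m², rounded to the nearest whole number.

cos H_s = −tan(45.1°) · tan(6.4°) = -0.1126, so H_s = arccos(-0.1126) = 96.47°. In radians, H_s = 1.6837.
H_s sin φ sin δ = 1.6837 × 0.7083 × 0.1115 = 0.1330.
cos φ cos δ sin H_s = 0.7059 × 0.9938 × 0.9936 = 0.6970.
Q̄ = (1370/π) × (0.1330 + 0.6970) = 436.08 × 0.8300 = 361.95 W/m².

362 W/m²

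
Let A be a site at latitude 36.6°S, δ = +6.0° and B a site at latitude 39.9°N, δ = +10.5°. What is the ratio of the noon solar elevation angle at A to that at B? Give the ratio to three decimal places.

A: 90° − |-36.6 − (6.0)| = 47.40°.
B: 90° − |39.9 − (10.5)| = 60.60°.
Ratio A/B = 47.4000 / 60.6000 = 0.7822.

0.782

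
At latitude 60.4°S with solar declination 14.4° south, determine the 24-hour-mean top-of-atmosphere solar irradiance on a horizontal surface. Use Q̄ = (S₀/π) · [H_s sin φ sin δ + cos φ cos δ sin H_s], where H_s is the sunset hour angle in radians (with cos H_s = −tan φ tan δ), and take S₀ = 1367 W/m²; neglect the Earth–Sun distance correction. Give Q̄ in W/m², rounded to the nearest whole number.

378 W/m²

−tan φ tan δ = −(-1.7603)(-0.2568) = -0.4520; H_s = arccos(-0.4520) = 116.87°. In radians, H_s = 2.0398.
H_s sin φ sin δ = 2.0398 × -0.8695 × -0.2487 = 0.4411.
cos φ cos δ sin H_s = 0.4939 × 0.9686 × 0.8920 = 0.4267.
Q̄ = (1367/π) × (0.4411 + 0.4267) = 435.13 × 0.8678 = 377.61 W/m².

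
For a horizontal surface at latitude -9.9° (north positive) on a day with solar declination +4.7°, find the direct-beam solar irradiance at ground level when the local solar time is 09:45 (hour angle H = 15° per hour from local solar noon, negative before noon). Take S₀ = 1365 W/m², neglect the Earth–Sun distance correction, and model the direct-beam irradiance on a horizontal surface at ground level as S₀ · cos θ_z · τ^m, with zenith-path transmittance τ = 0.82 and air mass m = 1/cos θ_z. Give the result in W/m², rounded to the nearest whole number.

Hour angle H = 15° × (9.75 − 12) = -33.75°.
cos θ_z = sin(-9.9°) sin(4.7°) + cos(-9.9°) cos(4.7°) cos(-33.75°) = -0.0141 + 0.8163 = 0.8022.
Air mass m = 1/cos θ_z = 1/0.8022 = 1.247; τ^m = 0.82^1.247 = 0.7808.
Surface direct beam = 1365 × 0.8022 × 0.7808 = 854.98 W/m².

855 W/m²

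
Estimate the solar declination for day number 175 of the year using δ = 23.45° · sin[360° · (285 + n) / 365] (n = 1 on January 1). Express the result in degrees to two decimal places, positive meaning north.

360 × (285 + 175) / 365 = 453.699°; sin(453.699°) = 0.9979.
δ = 23.45 × 0.9979 = 23.401° ≈ +23.40°.

+23.40°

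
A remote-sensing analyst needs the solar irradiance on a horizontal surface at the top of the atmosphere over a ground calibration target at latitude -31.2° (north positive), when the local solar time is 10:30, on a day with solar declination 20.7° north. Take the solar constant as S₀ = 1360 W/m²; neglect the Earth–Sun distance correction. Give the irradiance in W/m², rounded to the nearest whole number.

Hour angle H = 15° × (10.5 − 12) = -22.50°.
With φ = -31.2°, δ = 20.7°, H = -22.50°: sin φ sin δ = -0.1831, cos φ cos δ cos H = 0.7392, so cos θ_z = 0.5561.
Top-of-atmosphere irradiance = S₀ cos θ_z = 1360 × 0.5561 = 756.30 W/m².

756 W/m²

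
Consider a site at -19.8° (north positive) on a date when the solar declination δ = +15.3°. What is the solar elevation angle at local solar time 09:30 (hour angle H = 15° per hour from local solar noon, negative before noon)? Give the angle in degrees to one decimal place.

39.1°

Hour angle H = 15° × (9.5 − 12) = -37.50°.
cos θ_z = sin φ sin δ + cos φ cos δ cos H = (-0.3387)(0.2639) + (0.9409)(0.9646)(0.7934) = 0.6307.
θ_z = arccos(0.6307) = 50.90°, so the elevation is 90° − 50.90° = 39.10°.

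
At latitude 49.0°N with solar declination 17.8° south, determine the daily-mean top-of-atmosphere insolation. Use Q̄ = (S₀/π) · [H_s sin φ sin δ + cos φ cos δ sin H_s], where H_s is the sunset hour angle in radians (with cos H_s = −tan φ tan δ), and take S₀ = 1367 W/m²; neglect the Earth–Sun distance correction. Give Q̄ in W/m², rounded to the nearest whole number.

The sunset hour angle satisfies cos H_s = −tan φ tan δ = 0.3693, giving H_s = 68.33°. In radians, H_s = 1.1926.
H_s sin φ sin δ = 1.1926 × 0.7547 × -0.3057 = -0.2751.
cos φ cos δ sin H_s = 0.6561 × 0.9521 × 0.9293 = 0.5805.
Q̄ = (1367/π) × (-0.2751 + 0.5805) = 435.13 × 0.3054 = 132.89 W/m².

133 W/m²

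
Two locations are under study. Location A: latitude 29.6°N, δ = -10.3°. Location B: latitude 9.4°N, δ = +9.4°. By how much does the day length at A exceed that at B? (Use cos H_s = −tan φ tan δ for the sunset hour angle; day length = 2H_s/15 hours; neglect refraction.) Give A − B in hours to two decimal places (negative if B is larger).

-1.00 h

A: H_s = arccos(−tan 29.6° · tan -10.3°) = 84.07°, so 2H_s/15 = 11.2093 h.
B: H_s = arccos(−tan 9.4° · tan 9.4°) = 91.57°, so 2H_s/15 = 12.2093 h.
A − B = 11.2093 − 12.2093 = -1.0000 h.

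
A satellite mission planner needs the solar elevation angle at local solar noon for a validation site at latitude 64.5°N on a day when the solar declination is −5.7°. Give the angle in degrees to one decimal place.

At local solar noon the hour angle is zero, so the elevation is 90° − |φ − δ| = 90° − |64.5° − (-5.7°)| = 90° − 70.2° = 19.8°.

19.8°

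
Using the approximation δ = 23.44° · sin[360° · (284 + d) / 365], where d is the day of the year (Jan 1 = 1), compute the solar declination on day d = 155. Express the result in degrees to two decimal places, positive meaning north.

360 × (284 + 155) / 365 = 432.986°; sin(432.986°) = 0.9562.
δ = 23.44 × 0.9562 = 22.413° ≈ +22.41°.

+22.41°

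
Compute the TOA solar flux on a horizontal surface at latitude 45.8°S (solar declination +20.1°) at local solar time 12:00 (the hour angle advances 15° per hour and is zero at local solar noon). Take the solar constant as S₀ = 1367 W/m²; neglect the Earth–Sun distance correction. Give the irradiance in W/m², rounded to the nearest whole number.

Hour angle H = 15° × (12 − 12) = 0.00°.
With φ = -45.8°, δ = 20.1°, H = 0.00°: sin φ sin δ = -0.2464, cos φ cos δ cos H = 0.6547, so cos θ_z = 0.4083.
Top-of-atmosphere irradiance = S₀ cos θ_z = 1367 × 0.4083 = 558.15 W/m².

558 W/m²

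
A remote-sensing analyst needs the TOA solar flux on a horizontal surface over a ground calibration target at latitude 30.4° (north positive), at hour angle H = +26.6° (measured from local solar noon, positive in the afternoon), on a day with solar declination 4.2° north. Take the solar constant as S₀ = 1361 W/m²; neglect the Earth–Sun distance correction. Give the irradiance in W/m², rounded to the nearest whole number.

cos θ_z = sin φ sin δ + cos φ cos δ cos H = (0.5060)(0.0732) + (0.8625)(0.9973)(0.8942) = 0.8062.
Top-of-atmosphere irradiance = S₀ cos θ_z = 1361 × 0.8062 = 1097.24 W/m².

1097 W/m²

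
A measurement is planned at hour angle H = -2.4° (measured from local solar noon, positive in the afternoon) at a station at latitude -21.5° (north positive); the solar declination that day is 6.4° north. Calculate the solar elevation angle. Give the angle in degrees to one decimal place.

cos θ_z = sin(-21.5°) sin(6.4°) + cos(-21.5°) cos(6.4°) cos(-2.40°) = -0.0409 + 0.9238 = 0.8829.
θ_z = arccos(0.8829) = 28.01°, so the elevation is 90° − 28.01° = 61.99°.

62.0°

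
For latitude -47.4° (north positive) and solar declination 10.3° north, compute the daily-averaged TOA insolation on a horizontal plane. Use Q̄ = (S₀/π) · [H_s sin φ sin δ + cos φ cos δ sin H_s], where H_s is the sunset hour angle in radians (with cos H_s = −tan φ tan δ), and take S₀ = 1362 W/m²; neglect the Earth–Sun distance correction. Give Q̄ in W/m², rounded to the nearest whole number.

205 W/m²

The sunset hour angle satisfies cos H_s = −tan φ tan δ = 0.1976, giving H_s = 78.60°. In radians, H_s = 1.3718.
H_s sin φ sin δ = 1.3718 × -0.7361 × 0.1788 = -0.1805.
cos φ cos δ sin H_s = 0.6769 × 0.9839 × 0.9803 = 0.6529.
Q̄ = (1362/π) × (-0.1805 + 0.6529) = 433.54 × 0.4724 = 204.80 W/m².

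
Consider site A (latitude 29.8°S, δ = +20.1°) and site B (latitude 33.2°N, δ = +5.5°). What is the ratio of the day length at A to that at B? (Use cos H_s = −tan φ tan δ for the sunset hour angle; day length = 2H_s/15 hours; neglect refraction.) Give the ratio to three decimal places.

0.832

A: H_s = arccos(−tan -29.8° · tan 20.1°) = 77.90°, so 2H_s/15 = 10.3867 h.
B: H_s = arccos(−tan 33.2° · tan 5.5°) = 93.61°, so 2H_s/15 = 12.4813 h.
Ratio A/B = 10.3867 / 12.4813 = 0.8322.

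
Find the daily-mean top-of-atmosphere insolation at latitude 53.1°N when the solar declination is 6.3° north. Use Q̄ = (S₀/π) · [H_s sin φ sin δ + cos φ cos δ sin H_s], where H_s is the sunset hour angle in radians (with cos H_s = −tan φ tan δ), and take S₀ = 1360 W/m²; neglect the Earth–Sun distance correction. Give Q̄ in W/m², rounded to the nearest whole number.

321 W/m²

The sunset hour angle satisfies cos H_s = −tan φ tan δ = -0.1470, giving H_s = 98.45°. In radians, H_s = 1.7183.
H_s sin φ sin δ = 1.7183 × 0.7997 × 0.1097 = 0.1507.
cos φ cos δ sin H_s = 0.6004 × 0.9940 × 0.9891 = 0.5903.
Q̄ = (1360/π) × (0.1507 + 0.5903) = 432.90 × 0.7410 = 320.78 W/m².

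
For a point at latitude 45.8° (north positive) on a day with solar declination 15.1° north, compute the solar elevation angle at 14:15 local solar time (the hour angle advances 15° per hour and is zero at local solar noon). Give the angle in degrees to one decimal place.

48.3°

Hour angle H = 15° × (14.25 − 12) = 33.75°.
cos θ_z = sin φ sin δ + cos φ cos δ cos H = (0.7169)(0.2605) + (0.6972)(0.9655)(0.8315) = 0.7465.
θ_z = arccos(0.7465) = 41.71°, so the elevation is 90° − 41.71° = 48.29°.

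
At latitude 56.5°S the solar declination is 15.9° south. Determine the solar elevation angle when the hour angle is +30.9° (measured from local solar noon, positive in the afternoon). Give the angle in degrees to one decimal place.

43.2°

cos θ_z = sin(-56.5°) sin(-15.9°) + cos(-56.5°) cos(-15.9°) cos(30.90°) = 0.2285 + 0.4555 = 0.6840.
θ_z = arccos(0.6840) = 46.84°, so the elevation is 90° − 46.84° = 43.16°.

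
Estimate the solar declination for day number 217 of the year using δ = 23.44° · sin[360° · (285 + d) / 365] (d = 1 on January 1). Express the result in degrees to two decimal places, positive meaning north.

+16.54°

360 × (285 + 217) / 365 = 495.123°; sin(495.123°) = 0.7056.
δ = 23.44 × 0.7056 = 16.539° ≈ +16.54°.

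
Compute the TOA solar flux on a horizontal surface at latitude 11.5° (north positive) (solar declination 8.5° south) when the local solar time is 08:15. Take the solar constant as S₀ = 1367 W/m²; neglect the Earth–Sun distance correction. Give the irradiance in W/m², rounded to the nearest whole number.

Hour angle H = 15° × (8.25 − 12) = -56.25°.
cos θ_z = sin(11.5°) sin(-8.5°) + cos(11.5°) cos(-8.5°) cos(-56.25°) = -0.0295 + 0.5384 = 0.5089.
Top-of-atmosphere irradiance = S₀ cos θ_z = 1367 × 0.5089 = 695.67 W/m².

696 W/m²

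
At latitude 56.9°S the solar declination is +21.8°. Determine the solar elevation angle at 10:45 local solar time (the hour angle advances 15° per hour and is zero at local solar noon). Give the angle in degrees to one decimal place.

Hour angle H = 15° × (10.75 − 12) = -18.75°.
With φ = -56.9°, δ = 21.8°, H = -18.75°: sin φ sin δ = -0.3111, cos φ cos δ cos H = 0.4801, so cos θ_z = 0.1690.
θ_z = arccos(0.1690) = 80.27°, so the elevation is 90° − 80.27° = 9.73°.

9.7°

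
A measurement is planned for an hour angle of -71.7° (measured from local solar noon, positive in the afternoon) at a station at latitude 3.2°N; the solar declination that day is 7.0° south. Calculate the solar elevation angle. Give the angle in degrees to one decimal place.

17.7°

cos θ_z = sin(3.2°) sin(-7.0°) + cos(3.2°) cos(-7.0°) cos(-71.70°) = -0.0068 + 0.3112 = 0.3044.
θ_z = arccos(0.3044) = 72.28°, so the elevation is 90° − 72.28° = 17.72°.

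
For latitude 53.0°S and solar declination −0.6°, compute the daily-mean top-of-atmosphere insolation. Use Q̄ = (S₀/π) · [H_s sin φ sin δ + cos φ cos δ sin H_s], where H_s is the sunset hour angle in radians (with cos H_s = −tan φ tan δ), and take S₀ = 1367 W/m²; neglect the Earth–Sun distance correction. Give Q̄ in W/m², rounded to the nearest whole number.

268 W/m²

cos H_s = −tan(-53.0°) · tan(-0.6°) = -0.0139, so H_s = arccos(-0.0139) = 90.80°. In radians, H_s = 1.5848.
H_s sin φ sin δ = 1.5848 × -0.7986 × -0.0105 = 0.0133.
cos φ cos δ sin H_s = 0.6018 × 0.9999 × 0.9999 = 0.6017.
Q̄ = (1367/π) × (0.0133 + 0.6017) = 435.13 × 0.6150 = 267.60 W/m².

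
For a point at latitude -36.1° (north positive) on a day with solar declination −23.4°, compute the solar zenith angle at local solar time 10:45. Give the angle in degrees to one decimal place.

20.6°

Hour angle H = 15° × (10.75 − 12) = -18.75°.
cos θ_z = sin φ sin δ + cos φ cos δ cos H = (-0.5892)(-0.3971) + (0.8080)(0.9178)(0.9469) = 0.9362.
θ_z = arccos(0.9362) = 20.58°.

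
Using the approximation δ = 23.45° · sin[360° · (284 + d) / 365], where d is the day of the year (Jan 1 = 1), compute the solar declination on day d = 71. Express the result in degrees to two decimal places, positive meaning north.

360 × (284 + 71) / 365 = 350.137°; sin(350.137°) = -0.1713.
δ = 23.45 × -0.1713 = -4.017° ≈ -4.02°.

-4.02°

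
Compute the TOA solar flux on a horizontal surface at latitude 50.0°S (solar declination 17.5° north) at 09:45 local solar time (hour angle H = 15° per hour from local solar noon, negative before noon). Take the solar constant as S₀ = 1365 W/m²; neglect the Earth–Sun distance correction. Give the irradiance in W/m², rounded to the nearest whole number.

Hour angle H = 15° × (9.75 − 12) = -33.75°.
cos θ_z = sin(-50.0°) sin(17.5°) + cos(-50.0°) cos(17.5°) cos(-33.75°) = -0.2304 + 0.5097 = 0.2793.
Top-of-atmosphere irradiance = S₀ cos θ_z = 1365 × 0.2793 = 381.24 W/m².

381 W/m²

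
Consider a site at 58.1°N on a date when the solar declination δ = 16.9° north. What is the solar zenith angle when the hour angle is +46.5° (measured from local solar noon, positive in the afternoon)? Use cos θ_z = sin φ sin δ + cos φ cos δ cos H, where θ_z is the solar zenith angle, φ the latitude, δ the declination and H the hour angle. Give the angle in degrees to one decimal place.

cos θ_z = sin φ sin δ + cos φ cos δ cos H = (0.8490)(0.2907) + (0.5284)(0.9568)(0.6884) = 0.5948.
θ_z = arccos(0.5948) = 53.50°.

53.5°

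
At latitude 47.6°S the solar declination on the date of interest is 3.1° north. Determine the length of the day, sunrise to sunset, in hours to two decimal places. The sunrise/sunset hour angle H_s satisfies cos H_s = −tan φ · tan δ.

11.55 hours

cos H_s = −tan(-47.6°) · tan(3.1°) = 0.0593, so H_s = arccos(0.0593) = 86.60°.
Day length = 2 H_s / 15° h⁻¹ = 173.20° / 15 = 11.547 h.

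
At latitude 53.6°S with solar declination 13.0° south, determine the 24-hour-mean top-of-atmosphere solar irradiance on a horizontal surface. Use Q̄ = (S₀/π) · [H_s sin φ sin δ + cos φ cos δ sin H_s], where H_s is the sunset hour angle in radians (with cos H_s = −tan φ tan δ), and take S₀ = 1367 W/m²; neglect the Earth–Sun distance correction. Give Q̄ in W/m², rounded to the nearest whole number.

cos H_s = −tan(-53.6°) · tan(-13.0°) = -0.3131, so H_s = arccos(-0.3131) = 108.25°. In radians, H_s = 1.8893.
H_s sin φ sin δ = 1.8893 × -0.8049 × -0.2250 = 0.3422.
cos φ cos δ sin H_s = 0.5934 × 0.9744 × 0.9497 = 0.5491.
Q̄ = (1367/π) × (0.3422 + 0.5491) = 435.13 × 0.8913 = 387.83 W/m².

388 W/m²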